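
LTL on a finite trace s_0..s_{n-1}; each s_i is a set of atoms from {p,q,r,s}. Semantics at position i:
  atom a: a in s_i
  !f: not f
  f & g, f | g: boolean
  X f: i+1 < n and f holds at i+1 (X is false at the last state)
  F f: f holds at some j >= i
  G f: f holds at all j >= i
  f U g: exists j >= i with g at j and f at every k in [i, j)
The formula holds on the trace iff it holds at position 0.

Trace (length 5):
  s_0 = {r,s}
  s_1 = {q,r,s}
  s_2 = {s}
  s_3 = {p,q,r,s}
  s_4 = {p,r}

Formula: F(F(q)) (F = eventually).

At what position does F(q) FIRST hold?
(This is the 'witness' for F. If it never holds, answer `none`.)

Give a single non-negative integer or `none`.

s_0={r,s}: F(q)=True q=False
s_1={q,r,s}: F(q)=True q=True
s_2={s}: F(q)=True q=False
s_3={p,q,r,s}: F(q)=True q=True
s_4={p,r}: F(q)=False q=False
F(F(q)) holds; first witness at position 0.

Answer: 0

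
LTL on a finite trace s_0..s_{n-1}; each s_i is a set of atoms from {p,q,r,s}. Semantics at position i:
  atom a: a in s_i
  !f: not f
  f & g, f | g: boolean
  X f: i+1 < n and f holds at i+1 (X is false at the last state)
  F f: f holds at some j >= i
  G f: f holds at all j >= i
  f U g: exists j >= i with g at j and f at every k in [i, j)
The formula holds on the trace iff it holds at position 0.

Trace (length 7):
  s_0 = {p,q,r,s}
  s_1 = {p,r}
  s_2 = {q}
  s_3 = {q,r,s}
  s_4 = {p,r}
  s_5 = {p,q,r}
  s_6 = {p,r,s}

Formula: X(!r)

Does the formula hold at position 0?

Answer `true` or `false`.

Answer: false

Derivation:
s_0={p,q,r,s}: X(!r)=False !r=False r=True
s_1={p,r}: X(!r)=True !r=False r=True
s_2={q}: X(!r)=False !r=True r=False
s_3={q,r,s}: X(!r)=False !r=False r=True
s_4={p,r}: X(!r)=False !r=False r=True
s_5={p,q,r}: X(!r)=False !r=False r=True
s_6={p,r,s}: X(!r)=False !r=False r=True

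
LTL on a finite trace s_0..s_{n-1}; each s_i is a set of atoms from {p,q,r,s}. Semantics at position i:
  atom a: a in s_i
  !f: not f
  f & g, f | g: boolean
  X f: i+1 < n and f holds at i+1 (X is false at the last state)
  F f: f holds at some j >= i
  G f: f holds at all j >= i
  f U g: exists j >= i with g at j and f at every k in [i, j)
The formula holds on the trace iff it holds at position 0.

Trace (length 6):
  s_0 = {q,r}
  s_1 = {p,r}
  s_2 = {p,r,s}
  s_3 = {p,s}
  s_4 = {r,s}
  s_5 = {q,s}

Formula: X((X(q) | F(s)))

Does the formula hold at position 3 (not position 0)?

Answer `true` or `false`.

Answer: true

Derivation:
s_0={q,r}: X((X(q) | F(s)))=True (X(q) | F(s))=True X(q)=False q=True F(s)=True s=False
s_1={p,r}: X((X(q) | F(s)))=True (X(q) | F(s))=True X(q)=False q=False F(s)=True s=False
s_2={p,r,s}: X((X(q) | F(s)))=True (X(q) | F(s))=True X(q)=False q=False F(s)=True s=True
s_3={p,s}: X((X(q) | F(s)))=True (X(q) | F(s))=True X(q)=False q=False F(s)=True s=True
s_4={r,s}: X((X(q) | F(s)))=True (X(q) | F(s))=True X(q)=True q=False F(s)=True s=True
s_5={q,s}: X((X(q) | F(s)))=False (X(q) | F(s))=True X(q)=False q=True F(s)=True s=True
Evaluating at position 3: result = True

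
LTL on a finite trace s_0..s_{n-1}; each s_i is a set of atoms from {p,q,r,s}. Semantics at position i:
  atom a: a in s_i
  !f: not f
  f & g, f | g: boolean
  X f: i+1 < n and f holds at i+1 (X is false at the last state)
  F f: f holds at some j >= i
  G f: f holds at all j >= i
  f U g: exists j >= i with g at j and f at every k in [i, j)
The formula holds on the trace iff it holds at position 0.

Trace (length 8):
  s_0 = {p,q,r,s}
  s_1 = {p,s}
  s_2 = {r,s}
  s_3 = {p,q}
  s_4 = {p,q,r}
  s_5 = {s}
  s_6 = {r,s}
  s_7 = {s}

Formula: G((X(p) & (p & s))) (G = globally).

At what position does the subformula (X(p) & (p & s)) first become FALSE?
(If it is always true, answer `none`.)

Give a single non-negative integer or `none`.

s_0={p,q,r,s}: (X(p) & (p & s))=True X(p)=True p=True (p & s)=True s=True
s_1={p,s}: (X(p) & (p & s))=False X(p)=False p=True (p & s)=True s=True
s_2={r,s}: (X(p) & (p & s))=False X(p)=True p=False (p & s)=False s=True
s_3={p,q}: (X(p) & (p & s))=False X(p)=True p=True (p & s)=False s=False
s_4={p,q,r}: (X(p) & (p & s))=False X(p)=False p=True (p & s)=False s=False
s_5={s}: (X(p) & (p & s))=False X(p)=False p=False (p & s)=False s=True
s_6={r,s}: (X(p) & (p & s))=False X(p)=False p=False (p & s)=False s=True
s_7={s}: (X(p) & (p & s))=False X(p)=False p=False (p & s)=False s=True
G((X(p) & (p & s))) holds globally = False
First violation at position 1.

Answer: 1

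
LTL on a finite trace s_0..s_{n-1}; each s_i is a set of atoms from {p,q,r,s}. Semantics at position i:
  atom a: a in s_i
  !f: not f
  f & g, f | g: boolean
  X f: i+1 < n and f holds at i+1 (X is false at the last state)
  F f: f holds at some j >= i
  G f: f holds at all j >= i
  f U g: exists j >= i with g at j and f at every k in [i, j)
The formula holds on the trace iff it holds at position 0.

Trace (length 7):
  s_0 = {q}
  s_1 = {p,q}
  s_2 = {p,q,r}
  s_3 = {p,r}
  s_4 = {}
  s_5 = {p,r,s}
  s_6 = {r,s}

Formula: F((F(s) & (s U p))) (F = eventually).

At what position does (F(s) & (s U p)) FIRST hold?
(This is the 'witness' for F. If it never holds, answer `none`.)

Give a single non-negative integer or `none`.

Answer: 1

Derivation:
s_0={q}: (F(s) & (s U p))=False F(s)=True s=False (s U p)=False p=False
s_1={p,q}: (F(s) & (s U p))=True F(s)=True s=False (s U p)=True p=True
s_2={p,q,r}: (F(s) & (s U p))=True F(s)=True s=False (s U p)=True p=True
s_3={p,r}: (F(s) & (s U p))=True F(s)=True s=False (s U p)=True p=True
s_4={}: (F(s) & (s U p))=False F(s)=True s=False (s U p)=False p=False
s_5={p,r,s}: (F(s) & (s U p))=True F(s)=True s=True (s U p)=True p=True
s_6={r,s}: (F(s) & (s U p))=False F(s)=True s=True (s U p)=False p=False
F((F(s) & (s U p))) holds; first witness at position 1.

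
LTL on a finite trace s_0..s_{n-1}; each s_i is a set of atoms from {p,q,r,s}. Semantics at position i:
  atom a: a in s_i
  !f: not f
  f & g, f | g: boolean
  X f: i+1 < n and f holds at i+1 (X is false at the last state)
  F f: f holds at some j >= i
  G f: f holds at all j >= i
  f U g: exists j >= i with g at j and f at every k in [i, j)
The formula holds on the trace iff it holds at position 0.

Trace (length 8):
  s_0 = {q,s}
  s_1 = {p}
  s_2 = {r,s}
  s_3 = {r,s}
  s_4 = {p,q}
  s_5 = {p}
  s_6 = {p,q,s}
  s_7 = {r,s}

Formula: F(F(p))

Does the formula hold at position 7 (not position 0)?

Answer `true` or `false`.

Answer: false

Derivation:
s_0={q,s}: F(F(p))=True F(p)=True p=False
s_1={p}: F(F(p))=True F(p)=True p=True
s_2={r,s}: F(F(p))=True F(p)=True p=False
s_3={r,s}: F(F(p))=True F(p)=True p=False
s_4={p,q}: F(F(p))=True F(p)=True p=True
s_5={p}: F(F(p))=True F(p)=True p=True
s_6={p,q,s}: F(F(p))=True F(p)=True p=True
s_7={r,s}: F(F(p))=False F(p)=False p=False
Evaluating at position 7: result = False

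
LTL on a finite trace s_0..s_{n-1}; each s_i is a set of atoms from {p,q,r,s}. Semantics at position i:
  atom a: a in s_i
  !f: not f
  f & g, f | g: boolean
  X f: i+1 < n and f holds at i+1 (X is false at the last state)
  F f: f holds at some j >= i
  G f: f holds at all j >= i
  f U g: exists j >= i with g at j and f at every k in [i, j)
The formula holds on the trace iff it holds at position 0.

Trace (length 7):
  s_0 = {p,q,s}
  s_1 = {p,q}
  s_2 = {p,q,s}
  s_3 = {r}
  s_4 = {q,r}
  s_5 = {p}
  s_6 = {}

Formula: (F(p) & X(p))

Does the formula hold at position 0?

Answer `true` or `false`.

Answer: true

Derivation:
s_0={p,q,s}: (F(p) & X(p))=True F(p)=True p=True X(p)=True
s_1={p,q}: (F(p) & X(p))=True F(p)=True p=True X(p)=True
s_2={p,q,s}: (F(p) & X(p))=False F(p)=True p=True X(p)=False
s_3={r}: (F(p) & X(p))=False F(p)=True p=False X(p)=False
s_4={q,r}: (F(p) & X(p))=True F(p)=True p=False X(p)=True
s_5={p}: (F(p) & X(p))=False F(p)=True p=True X(p)=False
s_6={}: (F(p) & X(p))=False F(p)=False p=False X(p)=False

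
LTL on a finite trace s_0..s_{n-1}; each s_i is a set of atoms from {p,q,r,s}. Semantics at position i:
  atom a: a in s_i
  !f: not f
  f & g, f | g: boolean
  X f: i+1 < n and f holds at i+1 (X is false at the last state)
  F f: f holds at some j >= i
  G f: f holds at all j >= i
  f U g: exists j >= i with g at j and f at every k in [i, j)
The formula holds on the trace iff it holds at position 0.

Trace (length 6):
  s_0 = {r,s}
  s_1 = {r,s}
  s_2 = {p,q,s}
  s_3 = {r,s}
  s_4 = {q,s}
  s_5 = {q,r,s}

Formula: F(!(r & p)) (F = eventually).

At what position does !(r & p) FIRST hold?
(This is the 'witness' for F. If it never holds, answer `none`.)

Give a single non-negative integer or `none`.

s_0={r,s}: !(r & p)=True (r & p)=False r=True p=False
s_1={r,s}: !(r & p)=True (r & p)=False r=True p=False
s_2={p,q,s}: !(r & p)=True (r & p)=False r=False p=True
s_3={r,s}: !(r & p)=True (r & p)=False r=True p=False
s_4={q,s}: !(r & p)=True (r & p)=False r=False p=False
s_5={q,r,s}: !(r & p)=True (r & p)=False r=True p=False
F(!(r & p)) holds; first witness at position 0.

Answer: 0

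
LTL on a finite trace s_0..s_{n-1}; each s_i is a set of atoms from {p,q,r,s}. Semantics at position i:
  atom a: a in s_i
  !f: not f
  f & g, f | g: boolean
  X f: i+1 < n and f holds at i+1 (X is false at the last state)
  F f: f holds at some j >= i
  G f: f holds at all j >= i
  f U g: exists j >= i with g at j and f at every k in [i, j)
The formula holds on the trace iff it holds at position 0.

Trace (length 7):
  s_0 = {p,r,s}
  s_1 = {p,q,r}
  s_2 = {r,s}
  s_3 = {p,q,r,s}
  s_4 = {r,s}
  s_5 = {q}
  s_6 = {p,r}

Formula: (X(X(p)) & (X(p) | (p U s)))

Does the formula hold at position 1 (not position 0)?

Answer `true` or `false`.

Answer: true

Derivation:
s_0={p,r,s}: (X(X(p)) & (X(p) | (p U s)))=False X(X(p))=False X(p)=True p=True (X(p) | (p U s))=True (p U s)=True s=True
s_1={p,q,r}: (X(X(p)) & (X(p) | (p U s)))=True X(X(p))=True X(p)=False p=True (X(p) | (p U s))=True (p U s)=True s=False
s_2={r,s}: (X(X(p)) & (X(p) | (p U s)))=False X(X(p))=False X(p)=True p=False (X(p) | (p U s))=True (p U s)=True s=True
s_3={p,q,r,s}: (X(X(p)) & (X(p) | (p U s)))=False X(X(p))=False X(p)=False p=True (X(p) | (p U s))=True (p U s)=True s=True
s_4={r,s}: (X(X(p)) & (X(p) | (p U s)))=True X(X(p))=True X(p)=False p=False (X(p) | (p U s))=True (p U s)=True s=True
s_5={q}: (X(X(p)) & (X(p) | (p U s)))=False X(X(p))=False X(p)=True p=False (X(p) | (p U s))=True (p U s)=False s=False
s_6={p,r}: (X(X(p)) & (X(p) | (p U s)))=False X(X(p))=False X(p)=False p=True (X(p) | (p U s))=False (p U s)=False s=False
Evaluating at position 1: result = True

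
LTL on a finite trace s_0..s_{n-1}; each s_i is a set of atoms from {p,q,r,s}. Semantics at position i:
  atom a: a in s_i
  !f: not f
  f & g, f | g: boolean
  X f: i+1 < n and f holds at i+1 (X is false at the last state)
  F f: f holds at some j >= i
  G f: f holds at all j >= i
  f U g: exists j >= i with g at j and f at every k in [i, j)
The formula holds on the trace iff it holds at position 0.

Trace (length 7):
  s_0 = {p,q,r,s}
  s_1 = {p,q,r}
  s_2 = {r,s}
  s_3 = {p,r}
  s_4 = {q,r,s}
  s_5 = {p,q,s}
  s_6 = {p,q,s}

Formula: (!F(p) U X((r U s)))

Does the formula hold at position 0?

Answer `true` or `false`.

Answer: true

Derivation:
s_0={p,q,r,s}: (!F(p) U X((r U s)))=True !F(p)=False F(p)=True p=True X((r U s))=True (r U s)=True r=True s=True
s_1={p,q,r}: (!F(p) U X((r U s)))=True !F(p)=False F(p)=True p=True X((r U s))=True (r U s)=True r=True s=False
s_2={r,s}: (!F(p) U X((r U s)))=True !F(p)=False F(p)=True p=False X((r U s))=True (r U s)=True r=True s=True
s_3={p,r}: (!F(p) U X((r U s)))=True !F(p)=False F(p)=True p=True X((r U s))=True (r U s)=True r=True s=False
s_4={q,r,s}: (!F(p) U X((r U s)))=True !F(p)=False F(p)=True p=False X((r U s))=True (r U s)=True r=True s=True
s_5={p,q,s}: (!F(p) U X((r U s)))=True !F(p)=False F(p)=True p=True X((r U s))=True (r U s)=True r=False s=True
s_6={p,q,s}: (!F(p) U X((r U s)))=False !F(p)=False F(p)=True p=True X((r U s))=False (r U s)=True r=False s=True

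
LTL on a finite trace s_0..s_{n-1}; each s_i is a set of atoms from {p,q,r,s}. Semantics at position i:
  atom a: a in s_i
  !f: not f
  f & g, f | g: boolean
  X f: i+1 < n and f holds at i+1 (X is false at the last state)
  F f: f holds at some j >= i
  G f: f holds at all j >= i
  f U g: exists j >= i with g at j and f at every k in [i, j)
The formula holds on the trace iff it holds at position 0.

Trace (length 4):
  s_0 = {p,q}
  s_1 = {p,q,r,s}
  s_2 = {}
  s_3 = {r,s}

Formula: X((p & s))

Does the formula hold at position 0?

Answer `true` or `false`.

Answer: true

Derivation:
s_0={p,q}: X((p & s))=True (p & s)=False p=True s=False
s_1={p,q,r,s}: X((p & s))=False (p & s)=True p=True s=True
s_2={}: X((p & s))=False (p & s)=False p=False s=False
s_3={r,s}: X((p & s))=False (p & s)=False p=False s=True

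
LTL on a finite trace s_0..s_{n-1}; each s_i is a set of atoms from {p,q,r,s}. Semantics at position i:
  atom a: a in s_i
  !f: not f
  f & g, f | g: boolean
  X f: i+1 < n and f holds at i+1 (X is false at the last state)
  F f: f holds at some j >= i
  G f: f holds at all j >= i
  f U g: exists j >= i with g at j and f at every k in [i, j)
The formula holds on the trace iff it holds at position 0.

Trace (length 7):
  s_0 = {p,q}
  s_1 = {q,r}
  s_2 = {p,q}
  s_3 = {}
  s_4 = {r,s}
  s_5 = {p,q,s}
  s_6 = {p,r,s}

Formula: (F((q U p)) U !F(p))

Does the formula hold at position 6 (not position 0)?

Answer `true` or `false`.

Answer: false

Derivation:
s_0={p,q}: (F((q U p)) U !F(p))=False F((q U p))=True (q U p)=True q=True p=True !F(p)=False F(p)=True
s_1={q,r}: (F((q U p)) U !F(p))=False F((q U p))=True (q U p)=True q=True p=False !F(p)=False F(p)=True
s_2={p,q}: (F((q U p)) U !F(p))=False F((q U p))=True (q U p)=True q=True p=True !F(p)=False F(p)=True
s_3={}: (F((q U p)) U !F(p))=False F((q U p))=True (q U p)=False q=False p=False !F(p)=False F(p)=True
s_4={r,s}: (F((q U p)) U !F(p))=False F((q U p))=True (q U p)=False q=False p=False !F(p)=False F(p)=True
s_5={p,q,s}: (F((q U p)) U !F(p))=False F((q U p))=True (q U p)=True q=True p=True !F(p)=False F(p)=True
s_6={p,r,s}: (F((q U p)) U !F(p))=False F((q U p))=True (q U p)=True q=False p=True !F(p)=False F(p)=True
Evaluating at position 6: result = False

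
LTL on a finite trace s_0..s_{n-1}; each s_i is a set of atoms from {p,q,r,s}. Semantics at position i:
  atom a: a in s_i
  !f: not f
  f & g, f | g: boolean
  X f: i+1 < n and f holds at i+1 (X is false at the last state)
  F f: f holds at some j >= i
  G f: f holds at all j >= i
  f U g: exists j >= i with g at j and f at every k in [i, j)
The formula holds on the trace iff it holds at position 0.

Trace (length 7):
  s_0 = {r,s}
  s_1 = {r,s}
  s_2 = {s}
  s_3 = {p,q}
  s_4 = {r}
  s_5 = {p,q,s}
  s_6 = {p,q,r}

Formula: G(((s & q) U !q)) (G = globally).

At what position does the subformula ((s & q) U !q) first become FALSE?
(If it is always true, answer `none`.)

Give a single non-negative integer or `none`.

Answer: 3

Derivation:
s_0={r,s}: ((s & q) U !q)=True (s & q)=False s=True q=False !q=True
s_1={r,s}: ((s & q) U !q)=True (s & q)=False s=True q=False !q=True
s_2={s}: ((s & q) U !q)=True (s & q)=False s=True q=False !q=True
s_3={p,q}: ((s & q) U !q)=False (s & q)=False s=False q=True !q=False
s_4={r}: ((s & q) U !q)=True (s & q)=False s=False q=False !q=True
s_5={p,q,s}: ((s & q) U !q)=False (s & q)=True s=True q=True !q=False
s_6={p,q,r}: ((s & q) U !q)=False (s & q)=False s=False q=True !q=False
G(((s & q) U !q)) holds globally = False
First violation at position 3.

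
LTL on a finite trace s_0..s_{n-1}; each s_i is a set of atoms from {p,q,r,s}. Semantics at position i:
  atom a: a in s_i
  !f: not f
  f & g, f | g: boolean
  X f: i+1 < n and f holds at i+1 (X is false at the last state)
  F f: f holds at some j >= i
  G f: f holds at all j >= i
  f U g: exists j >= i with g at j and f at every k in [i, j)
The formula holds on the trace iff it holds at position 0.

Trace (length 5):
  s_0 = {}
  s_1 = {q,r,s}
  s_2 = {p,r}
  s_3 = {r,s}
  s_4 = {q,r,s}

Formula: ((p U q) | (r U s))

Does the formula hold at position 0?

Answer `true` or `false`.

s_0={}: ((p U q) | (r U s))=False (p U q)=False p=False q=False (r U s)=False r=False s=False
s_1={q,r,s}: ((p U q) | (r U s))=True (p U q)=True p=False q=True (r U s)=True r=True s=True
s_2={p,r}: ((p U q) | (r U s))=True (p U q)=False p=True q=False (r U s)=True r=True s=False
s_3={r,s}: ((p U q) | (r U s))=True (p U q)=False p=False q=False (r U s)=True r=True s=True
s_4={q,r,s}: ((p U q) | (r U s))=True (p U q)=True p=False q=True (r U s)=True r=True s=True

Answer: false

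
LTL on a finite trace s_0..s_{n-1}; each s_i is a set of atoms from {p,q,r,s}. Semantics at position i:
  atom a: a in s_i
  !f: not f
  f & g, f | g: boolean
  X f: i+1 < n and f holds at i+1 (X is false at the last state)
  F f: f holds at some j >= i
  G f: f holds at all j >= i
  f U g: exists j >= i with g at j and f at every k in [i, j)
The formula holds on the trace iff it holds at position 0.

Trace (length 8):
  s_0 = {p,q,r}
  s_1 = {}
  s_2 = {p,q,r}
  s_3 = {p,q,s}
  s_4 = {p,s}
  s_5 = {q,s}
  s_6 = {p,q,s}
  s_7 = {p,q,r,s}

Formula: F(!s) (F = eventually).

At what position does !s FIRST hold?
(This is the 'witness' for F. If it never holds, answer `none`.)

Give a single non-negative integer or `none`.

s_0={p,q,r}: !s=True s=False
s_1={}: !s=True s=False
s_2={p,q,r}: !s=True s=False
s_3={p,q,s}: !s=False s=True
s_4={p,s}: !s=False s=True
s_5={q,s}: !s=False s=True
s_6={p,q,s}: !s=False s=True
s_7={p,q,r,s}: !s=False s=True
F(!s) holds; first witness at position 0.

Answer: 0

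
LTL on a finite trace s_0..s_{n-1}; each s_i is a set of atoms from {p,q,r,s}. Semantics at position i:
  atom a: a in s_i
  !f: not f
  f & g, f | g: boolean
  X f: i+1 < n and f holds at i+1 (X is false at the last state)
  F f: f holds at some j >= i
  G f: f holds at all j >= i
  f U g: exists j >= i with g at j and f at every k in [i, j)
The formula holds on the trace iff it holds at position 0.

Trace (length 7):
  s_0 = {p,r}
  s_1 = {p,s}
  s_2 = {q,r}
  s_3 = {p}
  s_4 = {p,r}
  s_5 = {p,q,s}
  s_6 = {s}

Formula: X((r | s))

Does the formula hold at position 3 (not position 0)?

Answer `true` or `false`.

Answer: true

Derivation:
s_0={p,r}: X((r | s))=True (r | s)=True r=True s=False
s_1={p,s}: X((r | s))=True (r | s)=True r=False s=True
s_2={q,r}: X((r | s))=False (r | s)=True r=True s=False
s_3={p}: X((r | s))=True (r | s)=False r=False s=False
s_4={p,r}: X((r | s))=True (r | s)=True r=True s=False
s_5={p,q,s}: X((r | s))=True (r | s)=True r=False s=True
s_6={s}: X((r | s))=False (r | s)=True r=False s=True
Evaluating at position 3: result = True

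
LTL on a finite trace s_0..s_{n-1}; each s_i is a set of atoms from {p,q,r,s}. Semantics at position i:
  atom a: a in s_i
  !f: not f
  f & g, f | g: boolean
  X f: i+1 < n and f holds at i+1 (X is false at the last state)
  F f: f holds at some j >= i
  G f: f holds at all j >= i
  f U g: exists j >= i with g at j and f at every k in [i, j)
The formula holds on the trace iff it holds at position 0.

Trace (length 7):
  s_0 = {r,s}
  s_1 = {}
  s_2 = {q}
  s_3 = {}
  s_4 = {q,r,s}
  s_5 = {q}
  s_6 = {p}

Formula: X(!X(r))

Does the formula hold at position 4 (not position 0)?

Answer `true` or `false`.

Answer: true

Derivation:
s_0={r,s}: X(!X(r))=True !X(r)=True X(r)=False r=True
s_1={}: X(!X(r))=True !X(r)=True X(r)=False r=False
s_2={q}: X(!X(r))=False !X(r)=True X(r)=False r=False
s_3={}: X(!X(r))=True !X(r)=False X(r)=True r=False
s_4={q,r,s}: X(!X(r))=True !X(r)=True X(r)=False r=True
s_5={q}: X(!X(r))=True !X(r)=True X(r)=False r=False
s_6={p}: X(!X(r))=False !X(r)=True X(r)=False r=False
Evaluating at position 4: result = True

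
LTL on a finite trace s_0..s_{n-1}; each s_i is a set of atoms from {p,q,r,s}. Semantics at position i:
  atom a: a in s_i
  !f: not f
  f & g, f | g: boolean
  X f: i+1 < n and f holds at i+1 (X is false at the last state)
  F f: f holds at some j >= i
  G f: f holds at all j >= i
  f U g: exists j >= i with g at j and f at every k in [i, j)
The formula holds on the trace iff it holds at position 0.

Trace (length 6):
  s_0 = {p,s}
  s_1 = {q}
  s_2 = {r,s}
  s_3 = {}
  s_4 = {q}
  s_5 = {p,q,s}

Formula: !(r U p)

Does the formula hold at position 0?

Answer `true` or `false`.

Answer: false

Derivation:
s_0={p,s}: !(r U p)=False (r U p)=True r=False p=True
s_1={q}: !(r U p)=True (r U p)=False r=False p=False
s_2={r,s}: !(r U p)=True (r U p)=False r=True p=False
s_3={}: !(r U p)=True (r U p)=False r=False p=False
s_4={q}: !(r U p)=True (r U p)=False r=False p=False
s_5={p,q,s}: !(r U p)=False (r U p)=True r=False p=True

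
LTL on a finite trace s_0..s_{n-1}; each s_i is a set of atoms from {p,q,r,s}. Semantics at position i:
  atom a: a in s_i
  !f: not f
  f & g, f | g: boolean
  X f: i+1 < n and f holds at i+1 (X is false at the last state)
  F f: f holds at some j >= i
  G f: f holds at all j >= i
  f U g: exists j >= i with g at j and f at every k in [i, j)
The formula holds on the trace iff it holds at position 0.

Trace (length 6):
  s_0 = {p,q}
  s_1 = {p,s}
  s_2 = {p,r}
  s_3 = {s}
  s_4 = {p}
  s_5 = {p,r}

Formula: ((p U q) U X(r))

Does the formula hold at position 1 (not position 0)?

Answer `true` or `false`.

s_0={p,q}: ((p U q) U X(r))=True (p U q)=True p=True q=True X(r)=False r=False
s_1={p,s}: ((p U q) U X(r))=True (p U q)=False p=True q=False X(r)=True r=False
s_2={p,r}: ((p U q) U X(r))=False (p U q)=False p=True q=False X(r)=False r=True
s_3={s}: ((p U q) U X(r))=False (p U q)=False p=False q=False X(r)=False r=False
s_4={p}: ((p U q) U X(r))=True (p U q)=False p=True q=False X(r)=True r=False
s_5={p,r}: ((p U q) U X(r))=False (p U q)=False p=True q=False X(r)=False r=True
Evaluating at position 1: result = True

Answer: true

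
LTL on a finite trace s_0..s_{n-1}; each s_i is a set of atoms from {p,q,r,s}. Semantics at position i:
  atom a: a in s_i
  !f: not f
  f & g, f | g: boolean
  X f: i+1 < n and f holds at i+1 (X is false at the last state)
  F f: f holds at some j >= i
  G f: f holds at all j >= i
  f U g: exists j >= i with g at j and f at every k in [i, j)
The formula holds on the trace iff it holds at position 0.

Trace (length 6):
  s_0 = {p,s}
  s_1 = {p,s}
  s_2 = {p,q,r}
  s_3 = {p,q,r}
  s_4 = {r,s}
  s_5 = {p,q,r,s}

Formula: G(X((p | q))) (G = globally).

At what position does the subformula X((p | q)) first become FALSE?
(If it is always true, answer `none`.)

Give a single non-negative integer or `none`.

Answer: 3

Derivation:
s_0={p,s}: X((p | q))=True (p | q)=True p=True q=False
s_1={p,s}: X((p | q))=True (p | q)=True p=True q=False
s_2={p,q,r}: X((p | q))=True (p | q)=True p=True q=True
s_3={p,q,r}: X((p | q))=False (p | q)=True p=True q=True
s_4={r,s}: X((p | q))=True (p | q)=False p=False q=False
s_5={p,q,r,s}: X((p | q))=False (p | q)=True p=True q=True
G(X((p | q))) holds globally = False
First violation at position 3.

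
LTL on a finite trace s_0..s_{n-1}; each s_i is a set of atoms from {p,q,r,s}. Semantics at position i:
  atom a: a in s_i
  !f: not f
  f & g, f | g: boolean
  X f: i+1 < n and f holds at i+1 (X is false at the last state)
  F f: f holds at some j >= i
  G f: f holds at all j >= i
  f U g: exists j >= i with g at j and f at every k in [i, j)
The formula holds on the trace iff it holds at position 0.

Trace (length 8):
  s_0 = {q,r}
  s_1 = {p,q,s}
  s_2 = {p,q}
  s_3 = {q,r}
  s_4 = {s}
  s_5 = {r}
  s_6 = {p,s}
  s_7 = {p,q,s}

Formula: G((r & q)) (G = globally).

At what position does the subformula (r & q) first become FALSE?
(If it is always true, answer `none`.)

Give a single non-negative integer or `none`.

s_0={q,r}: (r & q)=True r=True q=True
s_1={p,q,s}: (r & q)=False r=False q=True
s_2={p,q}: (r & q)=False r=False q=True
s_3={q,r}: (r & q)=True r=True q=True
s_4={s}: (r & q)=False r=False q=False
s_5={r}: (r & q)=False r=True q=False
s_6={p,s}: (r & q)=False r=False q=False
s_7={p,q,s}: (r & q)=False r=False q=True
G((r & q)) holds globally = False
First violation at position 1.

Answer: 1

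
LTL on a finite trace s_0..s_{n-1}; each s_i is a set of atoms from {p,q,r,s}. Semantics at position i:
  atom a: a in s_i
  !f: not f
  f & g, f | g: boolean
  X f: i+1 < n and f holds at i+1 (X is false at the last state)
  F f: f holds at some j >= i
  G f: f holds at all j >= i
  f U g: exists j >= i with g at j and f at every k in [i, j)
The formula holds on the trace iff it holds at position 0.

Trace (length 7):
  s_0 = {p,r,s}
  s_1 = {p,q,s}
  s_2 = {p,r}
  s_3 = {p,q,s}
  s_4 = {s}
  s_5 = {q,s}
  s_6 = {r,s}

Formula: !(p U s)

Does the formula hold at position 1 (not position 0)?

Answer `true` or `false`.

s_0={p,r,s}: !(p U s)=False (p U s)=True p=True s=True
s_1={p,q,s}: !(p U s)=False (p U s)=True p=True s=True
s_2={p,r}: !(p U s)=False (p U s)=True p=True s=False
s_3={p,q,s}: !(p U s)=False (p U s)=True p=True s=True
s_4={s}: !(p U s)=False (p U s)=True p=False s=True
s_5={q,s}: !(p U s)=False (p U s)=True p=False s=True
s_6={r,s}: !(p U s)=False (p U s)=True p=False s=True
Evaluating at position 1: result = False

Answer: false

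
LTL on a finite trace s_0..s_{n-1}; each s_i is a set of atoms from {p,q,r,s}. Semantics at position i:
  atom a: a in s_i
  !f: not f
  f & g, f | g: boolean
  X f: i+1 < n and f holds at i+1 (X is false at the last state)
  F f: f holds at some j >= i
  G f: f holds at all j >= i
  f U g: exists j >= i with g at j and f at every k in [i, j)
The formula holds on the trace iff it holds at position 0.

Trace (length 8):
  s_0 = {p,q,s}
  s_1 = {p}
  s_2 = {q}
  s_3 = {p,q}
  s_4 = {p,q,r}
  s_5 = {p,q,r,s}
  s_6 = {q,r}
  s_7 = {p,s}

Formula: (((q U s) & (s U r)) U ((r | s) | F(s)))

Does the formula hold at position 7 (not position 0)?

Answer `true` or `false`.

s_0={p,q,s}: (((q U s) & (s U r)) U ((r | s) | F(s)))=True ((q U s) & (s U r))=False (q U s)=True q=True s=True (s U r)=False r=False ((r | s) | F(s))=True (r | s)=True F(s)=True
s_1={p}: (((q U s) & (s U r)) U ((r | s) | F(s)))=True ((q U s) & (s U r))=False (q U s)=False q=False s=False (s U r)=False r=False ((r | s) | F(s))=True (r | s)=False F(s)=True
s_2={q}: (((q U s) & (s U r)) U ((r | s) | F(s)))=True ((q U s) & (s U r))=False (q U s)=True q=True s=False (s U r)=False r=False ((r | s) | F(s))=True (r | s)=False F(s)=True
s_3={p,q}: (((q U s) & (s U r)) U ((r | s) | F(s)))=True ((q U s) & (s U r))=False (q U s)=True q=True s=False (s U r)=False r=False ((r | s) | F(s))=True (r | s)=False F(s)=True
s_4={p,q,r}: (((q U s) & (s U r)) U ((r | s) | F(s)))=True ((q U s) & (s U r))=True (q U s)=True q=True s=False (s U r)=True r=True ((r | s) | F(s))=True (r | s)=True F(s)=True
s_5={p,q,r,s}: (((q U s) & (s U r)) U ((r | s) | F(s)))=True ((q U s) & (s U r))=True (q U s)=True q=True s=True (s U r)=True r=True ((r | s) | F(s))=True (r | s)=True F(s)=True
s_6={q,r}: (((q U s) & (s U r)) U ((r | s) | F(s)))=True ((q U s) & (s U r))=True (q U s)=True q=True s=False (s U r)=True r=True ((r | s) | F(s))=True (r | s)=True F(s)=True
s_7={p,s}: (((q U s) & (s U r)) U ((r | s) | F(s)))=True ((q U s) & (s U r))=False (q U s)=True q=False s=True (s U r)=False r=False ((r | s) | F(s))=True (r | s)=True F(s)=True
Evaluating at position 7: result = True

Answer: true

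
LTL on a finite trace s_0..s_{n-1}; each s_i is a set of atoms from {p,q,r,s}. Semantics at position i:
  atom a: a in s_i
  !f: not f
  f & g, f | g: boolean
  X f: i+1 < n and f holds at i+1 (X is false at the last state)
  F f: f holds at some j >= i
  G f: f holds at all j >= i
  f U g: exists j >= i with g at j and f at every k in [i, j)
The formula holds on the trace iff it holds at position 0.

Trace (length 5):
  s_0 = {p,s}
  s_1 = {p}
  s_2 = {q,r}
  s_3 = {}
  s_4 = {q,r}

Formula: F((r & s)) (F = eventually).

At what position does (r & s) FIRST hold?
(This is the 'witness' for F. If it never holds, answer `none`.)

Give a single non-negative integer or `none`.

s_0={p,s}: (r & s)=False r=False s=True
s_1={p}: (r & s)=False r=False s=False
s_2={q,r}: (r & s)=False r=True s=False
s_3={}: (r & s)=False r=False s=False
s_4={q,r}: (r & s)=False r=True s=False
F((r & s)) does not hold (no witness exists).

Answer: none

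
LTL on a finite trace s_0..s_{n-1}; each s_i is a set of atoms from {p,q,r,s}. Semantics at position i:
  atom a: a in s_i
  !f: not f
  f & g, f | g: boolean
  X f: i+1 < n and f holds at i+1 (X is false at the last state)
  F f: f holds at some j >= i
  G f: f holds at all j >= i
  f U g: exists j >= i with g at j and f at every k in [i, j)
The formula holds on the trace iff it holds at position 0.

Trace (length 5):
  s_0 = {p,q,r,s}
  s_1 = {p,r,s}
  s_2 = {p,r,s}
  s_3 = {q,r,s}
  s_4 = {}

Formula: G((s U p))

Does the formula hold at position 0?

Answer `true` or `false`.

s_0={p,q,r,s}: G((s U p))=False (s U p)=True s=True p=True
s_1={p,r,s}: G((s U p))=False (s U p)=True s=True p=True
s_2={p,r,s}: G((s U p))=False (s U p)=True s=True p=True
s_3={q,r,s}: G((s U p))=False (s U p)=False s=True p=False
s_4={}: G((s U p))=False (s U p)=False s=False p=False

Answer: false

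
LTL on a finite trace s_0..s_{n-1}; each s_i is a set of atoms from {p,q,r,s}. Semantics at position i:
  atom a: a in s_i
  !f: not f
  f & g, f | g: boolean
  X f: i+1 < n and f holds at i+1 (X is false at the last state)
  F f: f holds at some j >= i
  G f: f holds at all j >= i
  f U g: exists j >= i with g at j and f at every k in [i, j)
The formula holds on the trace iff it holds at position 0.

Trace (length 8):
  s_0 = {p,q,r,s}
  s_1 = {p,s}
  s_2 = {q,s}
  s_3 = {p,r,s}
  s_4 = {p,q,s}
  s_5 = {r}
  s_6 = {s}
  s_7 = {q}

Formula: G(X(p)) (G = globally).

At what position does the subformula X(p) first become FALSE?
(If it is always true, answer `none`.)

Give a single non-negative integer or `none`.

Answer: 1

Derivation:
s_0={p,q,r,s}: X(p)=True p=True
s_1={p,s}: X(p)=False p=True
s_2={q,s}: X(p)=True p=False
s_3={p,r,s}: X(p)=True p=True
s_4={p,q,s}: X(p)=False p=True
s_5={r}: X(p)=False p=False
s_6={s}: X(p)=False p=False
s_7={q}: X(p)=False p=False
G(X(p)) holds globally = False
First violation at position 1.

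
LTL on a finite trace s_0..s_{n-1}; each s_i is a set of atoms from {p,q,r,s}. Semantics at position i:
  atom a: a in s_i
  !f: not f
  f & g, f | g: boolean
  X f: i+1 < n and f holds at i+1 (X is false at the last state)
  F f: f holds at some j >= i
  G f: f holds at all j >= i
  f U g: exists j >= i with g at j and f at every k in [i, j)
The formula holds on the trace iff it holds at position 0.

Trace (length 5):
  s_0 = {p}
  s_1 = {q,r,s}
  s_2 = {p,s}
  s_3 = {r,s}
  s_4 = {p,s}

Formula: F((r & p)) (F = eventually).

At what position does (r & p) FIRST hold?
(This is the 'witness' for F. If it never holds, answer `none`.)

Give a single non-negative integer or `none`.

s_0={p}: (r & p)=False r=False p=True
s_1={q,r,s}: (r & p)=False r=True p=False
s_2={p,s}: (r & p)=False r=False p=True
s_3={r,s}: (r & p)=False r=True p=False
s_4={p,s}: (r & p)=False r=False p=True
F((r & p)) does not hold (no witness exists).

Answer: none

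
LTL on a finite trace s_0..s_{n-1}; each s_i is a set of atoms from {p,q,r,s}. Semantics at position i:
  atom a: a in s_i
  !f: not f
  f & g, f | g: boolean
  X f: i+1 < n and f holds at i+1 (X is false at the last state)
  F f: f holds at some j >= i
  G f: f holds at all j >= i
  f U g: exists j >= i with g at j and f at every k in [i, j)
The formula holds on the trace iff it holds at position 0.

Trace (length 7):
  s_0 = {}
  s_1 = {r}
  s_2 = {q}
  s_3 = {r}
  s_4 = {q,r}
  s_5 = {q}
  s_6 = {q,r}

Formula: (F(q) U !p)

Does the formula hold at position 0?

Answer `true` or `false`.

Answer: true

Derivation:
s_0={}: (F(q) U !p)=True F(q)=True q=False !p=True p=False
s_1={r}: (F(q) U !p)=True F(q)=True q=False !p=True p=False
s_2={q}: (F(q) U !p)=True F(q)=True q=True !p=True p=False
s_3={r}: (F(q) U !p)=True F(q)=True q=False !p=True p=False
s_4={q,r}: (F(q) U !p)=True F(q)=True q=True !p=True p=False
s_5={q}: (F(q) U !p)=True F(q)=True q=True !p=True p=False
s_6={q,r}: (F(q) U !p)=True F(q)=True q=True !p=True p=False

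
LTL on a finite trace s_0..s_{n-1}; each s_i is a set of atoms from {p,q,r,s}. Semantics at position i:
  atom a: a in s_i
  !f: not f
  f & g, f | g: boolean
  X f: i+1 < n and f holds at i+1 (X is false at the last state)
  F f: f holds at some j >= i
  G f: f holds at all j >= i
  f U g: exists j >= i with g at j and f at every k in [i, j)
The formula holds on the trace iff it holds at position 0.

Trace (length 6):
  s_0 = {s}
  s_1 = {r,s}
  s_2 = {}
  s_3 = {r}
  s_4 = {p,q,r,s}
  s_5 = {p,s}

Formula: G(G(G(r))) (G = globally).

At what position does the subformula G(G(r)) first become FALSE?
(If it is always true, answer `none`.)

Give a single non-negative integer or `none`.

s_0={s}: G(G(r))=False G(r)=False r=False
s_1={r,s}: G(G(r))=False G(r)=False r=True
s_2={}: G(G(r))=False G(r)=False r=False
s_3={r}: G(G(r))=False G(r)=False r=True
s_4={p,q,r,s}: G(G(r))=False G(r)=False r=True
s_5={p,s}: G(G(r))=False G(r)=False r=False
G(G(G(r))) holds globally = False
First violation at position 0.

Answer: 0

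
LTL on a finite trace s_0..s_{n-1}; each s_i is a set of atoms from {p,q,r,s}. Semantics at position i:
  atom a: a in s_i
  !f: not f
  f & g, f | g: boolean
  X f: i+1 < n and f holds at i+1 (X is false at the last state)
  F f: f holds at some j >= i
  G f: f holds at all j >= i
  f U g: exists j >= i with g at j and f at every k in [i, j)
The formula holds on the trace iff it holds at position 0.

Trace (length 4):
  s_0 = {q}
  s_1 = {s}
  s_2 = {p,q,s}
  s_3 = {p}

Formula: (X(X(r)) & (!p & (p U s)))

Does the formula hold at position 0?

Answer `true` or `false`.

Answer: false

Derivation:
s_0={q}: (X(X(r)) & (!p & (p U s)))=False X(X(r))=False X(r)=False r=False (!p & (p U s))=False !p=True p=False (p U s)=False s=False
s_1={s}: (X(X(r)) & (!p & (p U s)))=False X(X(r))=False X(r)=False r=False (!p & (p U s))=True !p=True p=False (p U s)=True s=True
s_2={p,q,s}: (X(X(r)) & (!p & (p U s)))=False X(X(r))=False X(r)=False r=False (!p & (p U s))=False !p=False p=True (p U s)=True s=True
s_3={p}: (X(X(r)) & (!p & (p U s)))=False X(X(r))=False X(r)=False r=False (!p & (p U s))=False !p=False p=True (p U s)=False s=False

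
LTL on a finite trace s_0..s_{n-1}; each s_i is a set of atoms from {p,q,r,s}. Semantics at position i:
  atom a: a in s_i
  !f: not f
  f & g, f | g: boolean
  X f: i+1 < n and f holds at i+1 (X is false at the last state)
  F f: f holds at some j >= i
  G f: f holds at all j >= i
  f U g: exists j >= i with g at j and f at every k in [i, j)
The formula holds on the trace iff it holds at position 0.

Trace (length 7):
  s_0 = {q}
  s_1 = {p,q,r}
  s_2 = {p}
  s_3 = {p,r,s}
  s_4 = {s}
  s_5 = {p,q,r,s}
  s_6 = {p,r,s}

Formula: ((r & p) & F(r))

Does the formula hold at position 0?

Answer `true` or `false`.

s_0={q}: ((r & p) & F(r))=False (r & p)=False r=False p=False F(r)=True
s_1={p,q,r}: ((r & p) & F(r))=True (r & p)=True r=True p=True F(r)=True
s_2={p}: ((r & p) & F(r))=False (r & p)=False r=False p=True F(r)=True
s_3={p,r,s}: ((r & p) & F(r))=True (r & p)=True r=True p=True F(r)=True
s_4={s}: ((r & p) & F(r))=False (r & p)=False r=False p=False F(r)=True
s_5={p,q,r,s}: ((r & p) & F(r))=True (r & p)=True r=True p=True F(r)=True
s_6={p,r,s}: ((r & p) & F(r))=True (r & p)=True r=True p=True F(r)=True

Answer: false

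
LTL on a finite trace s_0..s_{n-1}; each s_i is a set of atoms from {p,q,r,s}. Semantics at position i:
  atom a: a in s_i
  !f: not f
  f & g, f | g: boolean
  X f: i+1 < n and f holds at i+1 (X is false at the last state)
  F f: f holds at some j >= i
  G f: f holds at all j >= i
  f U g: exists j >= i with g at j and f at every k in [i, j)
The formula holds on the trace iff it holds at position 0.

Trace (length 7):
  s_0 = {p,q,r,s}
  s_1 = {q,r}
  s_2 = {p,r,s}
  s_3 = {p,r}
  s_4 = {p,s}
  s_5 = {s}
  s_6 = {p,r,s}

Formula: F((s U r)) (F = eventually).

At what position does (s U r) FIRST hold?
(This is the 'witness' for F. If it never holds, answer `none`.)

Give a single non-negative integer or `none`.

s_0={p,q,r,s}: (s U r)=True s=True r=True
s_1={q,r}: (s U r)=True s=False r=True
s_2={p,r,s}: (s U r)=True s=True r=True
s_3={p,r}: (s U r)=True s=False r=True
s_4={p,s}: (s U r)=True s=True r=False
s_5={s}: (s U r)=True s=True r=False
s_6={p,r,s}: (s U r)=True s=True r=True
F((s U r)) holds; first witness at position 0.

Answer: 0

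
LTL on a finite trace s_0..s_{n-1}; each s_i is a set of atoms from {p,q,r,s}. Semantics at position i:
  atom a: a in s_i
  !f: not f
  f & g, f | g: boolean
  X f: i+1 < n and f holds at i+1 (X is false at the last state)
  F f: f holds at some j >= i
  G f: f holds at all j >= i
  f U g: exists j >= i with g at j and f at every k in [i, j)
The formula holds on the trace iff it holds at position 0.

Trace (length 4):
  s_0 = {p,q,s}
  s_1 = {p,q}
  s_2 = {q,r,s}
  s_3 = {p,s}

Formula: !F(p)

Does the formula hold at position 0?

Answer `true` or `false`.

s_0={p,q,s}: !F(p)=False F(p)=True p=True
s_1={p,q}: !F(p)=False F(p)=True p=True
s_2={q,r,s}: !F(p)=False F(p)=True p=False
s_3={p,s}: !F(p)=False F(p)=True p=True

Answer: false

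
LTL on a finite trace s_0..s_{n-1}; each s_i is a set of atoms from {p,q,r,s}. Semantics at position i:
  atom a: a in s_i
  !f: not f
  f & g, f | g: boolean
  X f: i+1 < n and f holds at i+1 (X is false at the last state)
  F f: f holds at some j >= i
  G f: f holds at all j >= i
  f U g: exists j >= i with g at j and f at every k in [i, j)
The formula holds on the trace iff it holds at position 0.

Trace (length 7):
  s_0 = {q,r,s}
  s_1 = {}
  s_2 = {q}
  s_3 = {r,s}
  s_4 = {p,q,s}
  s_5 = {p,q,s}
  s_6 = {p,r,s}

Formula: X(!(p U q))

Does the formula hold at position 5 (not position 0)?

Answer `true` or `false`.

s_0={q,r,s}: X(!(p U q))=True !(p U q)=False (p U q)=True p=False q=True
s_1={}: X(!(p U q))=False !(p U q)=True (p U q)=False p=False q=False
s_2={q}: X(!(p U q))=True !(p U q)=False (p U q)=True p=False q=True
s_3={r,s}: X(!(p U q))=False !(p U q)=True (p U q)=False p=False q=False
s_4={p,q,s}: X(!(p U q))=False !(p U q)=False (p U q)=True p=True q=True
s_5={p,q,s}: X(!(p U q))=True !(p U q)=False (p U q)=True p=True q=True
s_6={p,r,s}: X(!(p U q))=False !(p U q)=True (p U q)=False p=True q=False
Evaluating at position 5: result = True

Answer: true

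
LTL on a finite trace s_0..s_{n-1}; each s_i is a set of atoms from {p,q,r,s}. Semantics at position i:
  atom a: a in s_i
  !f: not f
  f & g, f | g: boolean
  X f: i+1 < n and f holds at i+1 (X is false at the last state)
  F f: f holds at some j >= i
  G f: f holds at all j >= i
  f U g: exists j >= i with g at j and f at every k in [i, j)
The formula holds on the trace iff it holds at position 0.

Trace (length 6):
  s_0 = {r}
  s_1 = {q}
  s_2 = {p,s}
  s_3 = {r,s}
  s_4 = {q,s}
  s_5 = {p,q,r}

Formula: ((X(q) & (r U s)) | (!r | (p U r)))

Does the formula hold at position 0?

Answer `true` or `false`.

Answer: true

Derivation:
s_0={r}: ((X(q) & (r U s)) | (!r | (p U r)))=True (X(q) & (r U s))=False X(q)=True q=False (r U s)=False r=True s=False (!r | (p U r))=True !r=False (p U r)=True p=False
s_1={q}: ((X(q) & (r U s)) | (!r | (p U r)))=True (X(q) & (r U s))=False X(q)=False q=True (r U s)=False r=False s=False (!r | (p U r))=True !r=True (p U r)=False p=False
s_2={p,s}: ((X(q) & (r U s)) | (!r | (p U r)))=True (X(q) & (r U s))=False X(q)=False q=False (r U s)=True r=False s=True (!r | (p U r))=True !r=True (p U r)=True p=True
s_3={r,s}: ((X(q) & (r U s)) | (!r | (p U r)))=True (X(q) & (r U s))=True X(q)=True q=False (r U s)=True r=True s=True (!r | (p U r))=True !r=False (p U r)=True p=False
s_4={q,s}: ((X(q) & (r U s)) | (!r | (p U r)))=True (X(q) & (r U s))=True X(q)=True q=True (r U s)=True r=False s=True (!r | (p U r))=True !r=True (p U r)=False p=False
s_5={p,q,r}: ((X(q) & (r U s)) | (!r | (p U r)))=True (X(q) & (r U s))=False X(q)=False q=True (r U s)=False r=True s=False (!r | (p U r))=True !r=False (p U r)=True p=True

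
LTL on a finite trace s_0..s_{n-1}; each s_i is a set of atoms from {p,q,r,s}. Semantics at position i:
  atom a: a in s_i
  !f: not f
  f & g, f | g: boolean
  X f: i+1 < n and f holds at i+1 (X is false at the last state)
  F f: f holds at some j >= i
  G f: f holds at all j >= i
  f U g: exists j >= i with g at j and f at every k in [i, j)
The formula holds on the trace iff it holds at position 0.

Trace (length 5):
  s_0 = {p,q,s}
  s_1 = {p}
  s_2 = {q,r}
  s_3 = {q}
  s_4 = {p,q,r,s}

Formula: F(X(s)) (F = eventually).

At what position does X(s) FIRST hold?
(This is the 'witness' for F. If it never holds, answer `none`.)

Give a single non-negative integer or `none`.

s_0={p,q,s}: X(s)=False s=True
s_1={p}: X(s)=False s=False
s_2={q,r}: X(s)=False s=False
s_3={q}: X(s)=True s=False
s_4={p,q,r,s}: X(s)=False s=True
F(X(s)) holds; first witness at position 3.

Answer: 3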